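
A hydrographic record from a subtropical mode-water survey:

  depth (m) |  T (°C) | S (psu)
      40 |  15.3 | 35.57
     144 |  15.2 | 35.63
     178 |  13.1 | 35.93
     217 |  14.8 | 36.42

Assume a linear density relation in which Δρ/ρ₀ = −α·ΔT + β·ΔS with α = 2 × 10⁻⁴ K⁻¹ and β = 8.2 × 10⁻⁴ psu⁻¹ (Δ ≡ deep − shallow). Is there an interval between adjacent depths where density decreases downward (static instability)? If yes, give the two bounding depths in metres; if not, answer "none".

Evaluate Δρ/ρ₀ = −αΔT + βΔS across each adjacent pair:
  40–144 m: −αΔT+βΔS = −(2 × 10⁻⁴)(-0.1)+(8.2 × 10⁻⁴)(+0.06) = 6.9 × 10⁻⁵ → stable
  144–178 m: −αΔT+βΔS = −(2 × 10⁻⁴)(-2.1)+(8.2 × 10⁻⁴)(+0.30) = 6.7 × 10⁻⁴ → stable
  178–217 m: −αΔT+βΔS = −(2 × 10⁻⁴)(+1.7)+(8.2 × 10⁻⁴)(+0.49) = 6.2 × 10⁻⁵ → stable
Every interval has Δρ > 0: the column is stably stratified throughout.

none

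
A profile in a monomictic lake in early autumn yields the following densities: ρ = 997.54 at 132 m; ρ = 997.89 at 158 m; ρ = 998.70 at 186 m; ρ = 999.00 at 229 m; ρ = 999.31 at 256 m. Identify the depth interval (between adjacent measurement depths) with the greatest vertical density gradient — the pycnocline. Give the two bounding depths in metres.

158–186 m

Compute the density gradient over each adjacent pair:
  132–158 m: Δρ/Δz = 0.35/26 = 0.013 kg m⁻⁴
  158–186 m: Δρ/Δz = 0.81/28 = 0.029 kg m⁻⁴
  186–229 m: Δρ/Δz = 0.30/43 = 7.0 × 10⁻³ kg m⁻⁴
  229–256 m: Δρ/Δz = 0.31/27 = 0.011 kg m⁻⁴
The largest gradient is in the 158–186 m interval — the pycnocline.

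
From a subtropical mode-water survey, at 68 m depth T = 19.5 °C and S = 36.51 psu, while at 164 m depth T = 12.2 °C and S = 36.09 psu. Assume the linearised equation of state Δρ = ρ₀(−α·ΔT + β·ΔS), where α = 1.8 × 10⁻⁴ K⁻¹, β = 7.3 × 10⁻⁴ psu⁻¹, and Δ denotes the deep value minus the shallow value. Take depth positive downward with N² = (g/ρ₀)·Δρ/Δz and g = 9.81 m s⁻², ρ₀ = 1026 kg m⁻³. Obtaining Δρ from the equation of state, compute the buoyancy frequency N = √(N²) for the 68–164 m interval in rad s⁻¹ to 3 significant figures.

ΔT = -7.3 K, ΔS = -0.42 psu (deep − shallow).
Δρ/ρ₀ = −αΔT + βΔS = 1.314 × 10⁻³ − 3.066 × 10⁻⁴ = 1.0074 × 10⁻³, so Δρ ≈ 1.034 kg m⁻³.
N² = (g/ρ₀)·Δρ/Δz = g·(Δρ/ρ₀)/Δz = 9.81 × 1.0074 × 10⁻³ / 96 = 1.0294 × 10⁻⁴ s⁻².
N = √(1.0294 × 10⁻⁴) = 0.010146 rad s⁻¹ ≈ 0.0101 rad s⁻¹.

0.0101 rad s⁻¹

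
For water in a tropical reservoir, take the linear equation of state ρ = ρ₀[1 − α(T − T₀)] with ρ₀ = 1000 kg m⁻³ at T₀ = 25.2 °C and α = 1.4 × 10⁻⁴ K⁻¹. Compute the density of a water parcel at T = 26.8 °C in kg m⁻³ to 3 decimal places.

999.776 kg m⁻³

T − T₀ = +1.6 K.
Bracket = 1 − α·(+1.6) = 1 + (-2.24 × 10⁻⁴) = 0.9997760.
ρ = 1000 × 0.9997760 = 999.776 kg m⁻³.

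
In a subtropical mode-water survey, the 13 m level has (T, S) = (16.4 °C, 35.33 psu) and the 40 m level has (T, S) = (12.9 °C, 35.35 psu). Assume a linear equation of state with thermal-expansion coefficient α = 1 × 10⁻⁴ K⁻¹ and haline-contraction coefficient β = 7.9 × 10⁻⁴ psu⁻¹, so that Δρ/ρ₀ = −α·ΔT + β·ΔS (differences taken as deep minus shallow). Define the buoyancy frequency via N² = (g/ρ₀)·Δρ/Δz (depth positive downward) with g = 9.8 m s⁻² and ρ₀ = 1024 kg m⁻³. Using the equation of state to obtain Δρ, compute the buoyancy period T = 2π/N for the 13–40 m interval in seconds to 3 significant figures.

ΔT = -3.5 K, ΔS = +0.02 psu (deep − shallow).
Δρ/ρ₀ = −αΔT + βΔS = 3.50 × 10⁻⁴ + 1.58 × 10⁻⁵ = 3.658 × 10⁻⁴, so Δρ ≈ 0.3746 kg m⁻³.
N² = (g/ρ₀)·Δρ/Δz = g·(Δρ/ρ₀)/Δz = 9.8 × 3.658 × 10⁻⁴ / 27 = 1.3277 × 10⁻⁴ s⁻².
N = √(1.3277 × 10⁻⁴) = 0.011523 rad s⁻¹ → T = 2π/N = 545.27 s ≈ 545 s.

545 s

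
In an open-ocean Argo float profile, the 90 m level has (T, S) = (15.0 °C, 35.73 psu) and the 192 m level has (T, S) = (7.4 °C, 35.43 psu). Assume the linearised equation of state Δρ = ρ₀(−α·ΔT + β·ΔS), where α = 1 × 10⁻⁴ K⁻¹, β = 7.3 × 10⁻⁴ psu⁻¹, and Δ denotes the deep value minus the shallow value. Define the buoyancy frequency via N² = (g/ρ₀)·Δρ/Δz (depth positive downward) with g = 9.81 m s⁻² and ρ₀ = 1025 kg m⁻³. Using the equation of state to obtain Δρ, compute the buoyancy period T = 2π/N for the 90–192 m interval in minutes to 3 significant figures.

ΔT = -7.6 K, ΔS = -0.30 psu (deep − shallow).
Δρ/ρ₀ = −αΔT + βΔS = 7.60 × 10⁻⁴ − 2.19 × 10⁻⁴ = 5.41 × 10⁻⁴, so Δρ ≈ 0.5545 kg m⁻³.
N² = (g/ρ₀)·Δρ/Δz = g·(Δρ/ρ₀)/Δz = 9.81 × 5.41 × 10⁻⁴ / 102 = 5.2031 × 10⁻⁵ s⁻².
N = √(5.2031 × 10⁻⁵) = 7.2133 × 10⁻³ rad s⁻¹ → T = 2π/N = 871.06 s = 14.518 min ≈ 14.5 min.

14.5 min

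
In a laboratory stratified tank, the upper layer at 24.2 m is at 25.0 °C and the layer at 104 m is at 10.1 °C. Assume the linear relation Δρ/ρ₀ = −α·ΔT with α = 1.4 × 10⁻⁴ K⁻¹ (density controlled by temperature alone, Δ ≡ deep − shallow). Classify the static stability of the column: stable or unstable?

stable

ΔT = 10.1 − 25.0 = -14.9 K, so Δρ/ρ₀ = −αΔT = 2.086 × 10⁻³.
Δρ/ρ₀ > 0, so Δρ > 0: deeper water is denser → statically stable.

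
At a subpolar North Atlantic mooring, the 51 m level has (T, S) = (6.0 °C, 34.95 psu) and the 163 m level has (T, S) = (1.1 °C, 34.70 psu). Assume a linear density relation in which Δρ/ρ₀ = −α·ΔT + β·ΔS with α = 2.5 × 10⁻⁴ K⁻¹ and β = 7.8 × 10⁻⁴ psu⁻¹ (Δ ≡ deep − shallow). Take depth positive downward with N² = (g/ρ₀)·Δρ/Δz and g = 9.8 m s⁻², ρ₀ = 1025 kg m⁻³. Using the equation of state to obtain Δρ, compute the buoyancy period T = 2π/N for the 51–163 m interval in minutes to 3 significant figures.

11.0 min

ΔT = -4.9 K, ΔS = -0.25 psu (deep − shallow).
Δρ/ρ₀ = −αΔT + βΔS = 1.225 × 10⁻³ − 1.95 × 10⁻⁴ = 1.03 × 10⁻³, so Δρ ≈ 1.056 kg m⁻³.
N² = (g/ρ₀)·Δρ/Δz = g·(Δρ/ρ₀)/Δz = 9.8 × 1.03 × 10⁻³ / 112 = 9.0125 × 10⁻⁵ s⁻².
N = √(9.0125 × 10⁻⁵) = 9.4934 × 10⁻³ rad s⁻¹ → T = 2π/N = 661.85 s = 11.031 min ≈ 11.0 min.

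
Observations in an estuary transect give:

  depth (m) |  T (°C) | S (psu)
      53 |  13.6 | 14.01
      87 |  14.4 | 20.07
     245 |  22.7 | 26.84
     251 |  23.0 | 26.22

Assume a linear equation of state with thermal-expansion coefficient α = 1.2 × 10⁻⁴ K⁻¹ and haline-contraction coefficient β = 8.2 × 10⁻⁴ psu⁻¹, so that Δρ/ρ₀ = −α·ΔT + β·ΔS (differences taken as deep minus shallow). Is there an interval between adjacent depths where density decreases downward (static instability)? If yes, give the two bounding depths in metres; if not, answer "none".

Evaluate Δρ/ρ₀ = −αΔT + βΔS across each adjacent pair:
  53–87 m: −αΔT+βΔS = −(1.2 × 10⁻⁴)(+0.8)+(8.2 × 10⁻⁴)(+6.06) = 4.9 × 10⁻³ → stable
  87–245 m: −αΔT+βΔS = −(1.2 × 10⁻⁴)(+8.3)+(8.2 × 10⁻⁴)(+6.77) = 4.6 × 10⁻³ → stable
  245–251 m: −αΔT+βΔS = −(1.2 × 10⁻⁴)(+0.3)+(8.2 × 10⁻⁴)(-0.62) = -5.4 × 10⁻⁴ → UNSTABLE
The 245–251 m interval has Δρ < 0: lighter water underlies denser water.

245–251 m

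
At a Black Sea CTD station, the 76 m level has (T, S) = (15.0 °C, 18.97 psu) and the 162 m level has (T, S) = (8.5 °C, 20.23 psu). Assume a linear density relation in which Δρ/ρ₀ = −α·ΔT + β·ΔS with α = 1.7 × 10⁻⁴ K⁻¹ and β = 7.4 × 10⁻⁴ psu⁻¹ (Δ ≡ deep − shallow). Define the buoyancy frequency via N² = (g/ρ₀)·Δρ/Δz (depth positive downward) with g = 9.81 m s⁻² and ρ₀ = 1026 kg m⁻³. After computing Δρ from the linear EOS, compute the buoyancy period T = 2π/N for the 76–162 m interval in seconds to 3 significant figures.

412 s

ΔT = -6.5 K, ΔS = +1.26 psu (deep − shallow).
Δρ/ρ₀ = −αΔT + βΔS = 1.105 × 10⁻³ + 9.324 × 10⁻⁴ = 2.0374 × 10⁻³, so Δρ ≈ 2.090 kg m⁻³.
N² = (g/ρ₀)·Δρ/Δz = g·(Δρ/ρ₀)/Δz = 9.81 × 2.0374 × 10⁻³ / 86 = 2.3241 × 10⁻⁴ s⁻².
N = √(2.3241 × 10⁻⁴) = 0.015245 rad s⁻¹ → T = 2π/N = 412.15 s ≈ 412 s.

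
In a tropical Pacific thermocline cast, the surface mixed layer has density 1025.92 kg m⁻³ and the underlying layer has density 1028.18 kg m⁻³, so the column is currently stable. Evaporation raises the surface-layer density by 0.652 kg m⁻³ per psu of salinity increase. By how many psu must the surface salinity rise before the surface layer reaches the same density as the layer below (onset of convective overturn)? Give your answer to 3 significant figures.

3.47 psu

Density deficit of the surface layer: 1028.18 − 1025.92 = 2.26 kg m⁻³.
Required change = 2.26 / 0.652 = 3.47 psu.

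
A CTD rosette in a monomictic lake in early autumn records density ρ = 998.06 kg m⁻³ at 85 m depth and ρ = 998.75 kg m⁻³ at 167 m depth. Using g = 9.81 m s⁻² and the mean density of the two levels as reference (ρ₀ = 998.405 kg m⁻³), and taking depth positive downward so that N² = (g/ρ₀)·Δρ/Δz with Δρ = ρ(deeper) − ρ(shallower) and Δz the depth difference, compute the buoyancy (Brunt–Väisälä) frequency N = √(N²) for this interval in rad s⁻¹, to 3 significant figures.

9.09 × 10⁻³ rad s⁻¹

Δρ = 998.75 − 998.06 = 0.69 kg m⁻³ over Δz = 167 − 85 = 82 m.
N² = (9.81/998.405) × (0.69/82) = 8.2679 × 10⁻⁵ s⁻².
N = √(8.2679 × 10⁻⁵) = 9.0928 × 10⁻³ rad s⁻¹ ≈ 9.09 × 10⁻³ rad s⁻¹.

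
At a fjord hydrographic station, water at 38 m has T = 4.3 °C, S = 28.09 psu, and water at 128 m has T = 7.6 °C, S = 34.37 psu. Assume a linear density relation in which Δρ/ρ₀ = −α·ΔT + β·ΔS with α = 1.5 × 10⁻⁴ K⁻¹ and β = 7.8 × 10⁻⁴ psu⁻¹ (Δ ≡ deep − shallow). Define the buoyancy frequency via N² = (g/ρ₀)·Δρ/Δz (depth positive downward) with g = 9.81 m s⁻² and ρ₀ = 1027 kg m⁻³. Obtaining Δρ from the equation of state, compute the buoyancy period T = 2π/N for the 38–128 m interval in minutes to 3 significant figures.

ΔT = +3.3 K, ΔS = +6.28 psu (deep − shallow).
Δρ/ρ₀ = −αΔT + βΔS = -4.95 × 10⁻⁴ + 4.8984 × 10⁻³ = 4.4034 × 10⁻³, so Δρ ≈ 4.522 kg m⁻³.
N² = (g/ρ₀)·Δρ/Δz = g·(Δρ/ρ₀)/Δz = 9.81 × 4.4034 × 10⁻³ / 90 = 4.7997 × 10⁻⁴ s⁻².
N = √(4.7997 × 10⁻⁴) = 0.021908 rad s⁻¹ → T = 2π/N = 286.80 s = 4.7800 min ≈ 4.78 min.

4.78 min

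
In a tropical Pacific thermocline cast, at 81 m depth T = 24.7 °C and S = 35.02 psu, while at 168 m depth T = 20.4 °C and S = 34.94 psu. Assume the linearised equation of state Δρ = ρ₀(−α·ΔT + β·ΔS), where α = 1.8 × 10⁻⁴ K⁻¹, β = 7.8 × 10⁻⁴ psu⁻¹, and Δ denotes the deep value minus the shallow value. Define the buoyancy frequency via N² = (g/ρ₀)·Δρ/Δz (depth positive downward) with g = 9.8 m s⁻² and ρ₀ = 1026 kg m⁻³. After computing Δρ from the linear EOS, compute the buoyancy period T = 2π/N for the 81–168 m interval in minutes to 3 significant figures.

11.7 min

ΔT = -4.3 K, ΔS = -0.08 psu (deep − shallow).
Δρ/ρ₀ = −αΔT + βΔS = 7.74 × 10⁻⁴ − 6.24 × 10⁻⁵ = 7.116 × 10⁻⁴, so Δρ ≈ 0.7301 kg m⁻³.
N² = (g/ρ₀)·Δρ/Δz = g·(Δρ/ρ₀)/Δz = 9.8 × 7.116 × 10⁻⁴ / 87 = 8.0157 × 10⁻⁵ s⁻².
N = √(8.0157 × 10⁻⁵) = 8.9530 × 10⁻³ rad s⁻¹ → T = 2π/N = 701.80 s = 11.697 min ≈ 11.7 min.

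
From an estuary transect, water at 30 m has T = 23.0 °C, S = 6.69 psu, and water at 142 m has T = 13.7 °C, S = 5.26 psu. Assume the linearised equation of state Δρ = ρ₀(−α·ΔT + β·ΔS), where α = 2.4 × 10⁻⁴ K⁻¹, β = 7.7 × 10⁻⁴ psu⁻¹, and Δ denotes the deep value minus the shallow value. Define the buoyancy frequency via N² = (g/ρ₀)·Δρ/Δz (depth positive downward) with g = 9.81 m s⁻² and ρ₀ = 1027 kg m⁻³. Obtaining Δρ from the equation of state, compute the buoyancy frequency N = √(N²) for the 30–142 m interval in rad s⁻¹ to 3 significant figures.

9.95 × 10⁻³ rad s⁻¹

ΔT = -9.3 K, ΔS = -1.43 psu (deep − shallow).
Δρ/ρ₀ = −αΔT + βΔS = 2.232 × 10⁻³ − 1.1011 × 10⁻³ = 1.1309 × 10⁻³, so Δρ ≈ 1.161 kg m⁻³.
N² = (g/ρ₀)·Δρ/Δz = g·(Δρ/ρ₀)/Δz = 9.81 × 1.1309 × 10⁻³ / 112 = 9.9055 × 10⁻⁵ s⁻².
N = √(9.9055 × 10⁻⁵) = 9.9526 × 10⁻³ rad s⁻¹ ≈ 9.95 × 10⁻³ rad s⁻¹.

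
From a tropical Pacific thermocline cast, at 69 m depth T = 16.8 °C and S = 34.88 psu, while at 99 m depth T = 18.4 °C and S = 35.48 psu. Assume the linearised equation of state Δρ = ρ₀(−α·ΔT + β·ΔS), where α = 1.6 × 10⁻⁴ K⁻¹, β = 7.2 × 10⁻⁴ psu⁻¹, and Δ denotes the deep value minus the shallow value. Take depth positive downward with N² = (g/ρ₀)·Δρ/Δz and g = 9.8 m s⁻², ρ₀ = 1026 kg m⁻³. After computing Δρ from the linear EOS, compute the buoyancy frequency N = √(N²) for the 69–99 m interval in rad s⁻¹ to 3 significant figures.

ΔT = +1.6 K, ΔS = +0.60 psu (deep − shallow).
Δρ/ρ₀ = −αΔT + βΔS = -2.56 × 10⁻⁴ + 4.32 × 10⁻⁴ = 1.76 × 10⁻⁴, so Δρ ≈ 0.1806 kg m⁻³.
N² = (g/ρ₀)·Δρ/Δz = g·(Δρ/ρ₀)/Δz = 9.8 × 1.76 × 10⁻⁴ / 30 = 5.7493 × 10⁻⁵ s⁻².
N = √(5.7493 × 10⁻⁵) = 7.5824 × 10⁻³ rad s⁻¹ ≈ 7.58 × 10⁻³ rad s⁻¹.

7.58 × 10⁻³ rad s⁻¹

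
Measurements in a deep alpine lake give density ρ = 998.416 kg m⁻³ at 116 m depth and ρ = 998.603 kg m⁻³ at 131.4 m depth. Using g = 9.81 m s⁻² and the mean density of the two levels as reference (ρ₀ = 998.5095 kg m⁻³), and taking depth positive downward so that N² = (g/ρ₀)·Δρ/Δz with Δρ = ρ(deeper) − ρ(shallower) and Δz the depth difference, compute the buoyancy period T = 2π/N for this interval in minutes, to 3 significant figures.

9.59 min

Δρ = 998.603 − 998.416 = 0.187 kg m⁻³ over Δz = 131.4 − 116 = 15.4 m.
N² = (9.81/998.5095) × (0.187/15.4) = 1.1930 × 10⁻⁴ s⁻².
N = √(1.1930 × 10⁻⁴) = 0.010922 rad s⁻¹, so T = 2π/N = 575.28 s = 9.5880 min ≈ 9.59 min.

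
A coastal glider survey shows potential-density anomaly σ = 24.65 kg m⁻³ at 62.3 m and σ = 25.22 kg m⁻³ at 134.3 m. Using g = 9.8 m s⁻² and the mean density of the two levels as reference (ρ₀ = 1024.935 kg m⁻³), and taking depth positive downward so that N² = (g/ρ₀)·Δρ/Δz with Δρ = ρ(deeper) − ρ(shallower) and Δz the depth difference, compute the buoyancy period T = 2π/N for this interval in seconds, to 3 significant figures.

Δρ = 1025.22 − 1024.65 = 0.57 kg m⁻³ over Δz = 134.3 − 62.3 = 72 m.
N² = (9.8/1024.935) × (0.57/72) = 7.5696 × 10⁻⁵ s⁻².
N = √(7.5696 × 10⁻⁵) = 8.7003 × 10⁻³ rad s⁻¹, so T = 2π/N = 722.18 s ≈ 722 s.
Since Δρ > 0 the layer is stably stratified.

722 s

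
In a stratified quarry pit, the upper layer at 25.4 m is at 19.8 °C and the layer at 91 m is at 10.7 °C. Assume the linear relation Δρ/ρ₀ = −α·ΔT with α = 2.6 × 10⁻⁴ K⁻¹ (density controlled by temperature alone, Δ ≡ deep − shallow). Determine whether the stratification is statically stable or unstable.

ΔT = 10.7 − 19.8 = -9.1 K, so Δρ/ρ₀ = −αΔT = 2.366 × 10⁻³.
Δρ/ρ₀ > 0, so Δρ > 0: deeper water is denser → statically stable.

stable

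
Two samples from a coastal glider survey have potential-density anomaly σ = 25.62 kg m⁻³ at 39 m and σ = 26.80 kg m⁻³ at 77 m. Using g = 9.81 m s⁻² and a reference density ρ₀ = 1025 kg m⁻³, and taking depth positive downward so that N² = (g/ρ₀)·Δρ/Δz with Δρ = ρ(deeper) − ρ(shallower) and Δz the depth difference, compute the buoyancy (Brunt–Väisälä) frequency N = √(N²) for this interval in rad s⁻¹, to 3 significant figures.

0.0172 rad s⁻¹

Δρ = 1026.80 − 1025.62 = 1.18 kg m⁻³ over Δz = 77 − 39 = 38 m.
N² = (9.81/1025) × (1.18/38) = 2.9720 × 10⁻⁴ s⁻².
N = √(2.9720 × 10⁻⁴) = 0.017239 rad s⁻¹ ≈ 0.0172 rad s⁻¹.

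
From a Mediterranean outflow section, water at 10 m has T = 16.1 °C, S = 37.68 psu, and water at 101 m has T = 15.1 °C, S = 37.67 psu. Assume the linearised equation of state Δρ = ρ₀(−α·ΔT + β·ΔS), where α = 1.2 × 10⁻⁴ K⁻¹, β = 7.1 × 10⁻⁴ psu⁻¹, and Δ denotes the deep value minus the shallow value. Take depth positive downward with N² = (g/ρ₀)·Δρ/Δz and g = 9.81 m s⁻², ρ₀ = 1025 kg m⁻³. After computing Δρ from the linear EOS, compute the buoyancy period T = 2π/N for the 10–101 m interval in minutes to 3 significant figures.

30.0 min

ΔT = -1.0 K, ΔS = -0.01 psu (deep − shallow).
Δρ/ρ₀ = −αΔT + βΔS = 1.20 × 10⁻⁴ − 7.10 × 10⁻⁶ = 1.129 × 10⁻⁴, so Δρ ≈ 0.1157 kg m⁻³.
N² = (g/ρ₀)·Δρ/Δz = g·(Δρ/ρ₀)/Δz = 9.81 × 1.129 × 10⁻⁴ / 91 = 1.2171 × 10⁻⁵ s⁻².
N = √(1.2171 × 10⁻⁵) = 3.4887 × 10⁻³ rad s⁻¹ → T = 2π/N = 1.8010 × 10³ s = 30.017 min ≈ 30.0 min.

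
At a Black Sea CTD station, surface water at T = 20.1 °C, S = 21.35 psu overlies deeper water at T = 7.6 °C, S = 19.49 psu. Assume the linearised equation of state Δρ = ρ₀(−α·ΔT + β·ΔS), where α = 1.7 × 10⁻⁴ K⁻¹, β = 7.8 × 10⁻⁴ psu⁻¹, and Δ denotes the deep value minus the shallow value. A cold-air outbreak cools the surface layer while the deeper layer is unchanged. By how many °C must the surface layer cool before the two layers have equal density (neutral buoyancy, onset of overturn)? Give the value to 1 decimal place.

4.0 °C

Neutral buoyancy requires Δρ = 0, i.e. −α(T_deep − T_surf′) + β(S_deep − S_surf) = 0.
T_surf′ = T_deep − (β/α)·ΔS = 7.6 − (7.8 × 10⁻⁴/1.7 × 10⁻⁴)·(-1.86) = 16.134 °C.
Cooling required: 20.1 − (16.134) = 3.966 °C.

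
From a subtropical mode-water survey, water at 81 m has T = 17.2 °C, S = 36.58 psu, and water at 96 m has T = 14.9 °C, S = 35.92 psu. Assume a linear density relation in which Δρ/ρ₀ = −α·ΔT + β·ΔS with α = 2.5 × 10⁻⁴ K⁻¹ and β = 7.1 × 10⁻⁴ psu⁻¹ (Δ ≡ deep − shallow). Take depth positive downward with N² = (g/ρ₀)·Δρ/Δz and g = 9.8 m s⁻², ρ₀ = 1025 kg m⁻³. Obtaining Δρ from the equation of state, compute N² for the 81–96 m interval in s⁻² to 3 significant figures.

6.95 × 10⁻⁵ s⁻²

ΔT = -2.3 K, ΔS = -0.66 psu (deep − shallow).
Δρ/ρ₀ = −αΔT + βΔS = 5.75 × 10⁻⁴ − 4.686 × 10⁻⁴ = 1.064 × 10⁻⁴, so Δρ ≈ 0.1091 kg m⁻³.
N² = (g/ρ₀)·Δρ/Δz = g·(Δρ/ρ₀)/Δz = 9.8 × 1.064 × 10⁻⁴ / 15 = 6.9515 × 10⁻⁵ s⁻² ≈ 6.95 × 10⁻⁵ s⁻².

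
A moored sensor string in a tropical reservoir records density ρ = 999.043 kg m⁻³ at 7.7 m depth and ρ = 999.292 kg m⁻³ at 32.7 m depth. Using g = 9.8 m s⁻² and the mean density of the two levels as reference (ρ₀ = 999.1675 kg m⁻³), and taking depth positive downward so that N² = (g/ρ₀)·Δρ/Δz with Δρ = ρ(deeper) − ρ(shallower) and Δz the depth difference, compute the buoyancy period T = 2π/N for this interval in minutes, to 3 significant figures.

10.6 min

Δρ = 999.292 − 999.043 = 0.249 kg m⁻³ over Δz = 32.7 − 7.7 = 25 m.
N² = (9.8/999.1675) × (0.249/25) = 9.7689 × 10⁻⁵ s⁻².
N = √(9.7689 × 10⁻⁵) = 9.8838 × 10⁻³ rad s⁻¹, so T = 2π/N = 635.71 s = 10.595 min ≈ 10.6 min.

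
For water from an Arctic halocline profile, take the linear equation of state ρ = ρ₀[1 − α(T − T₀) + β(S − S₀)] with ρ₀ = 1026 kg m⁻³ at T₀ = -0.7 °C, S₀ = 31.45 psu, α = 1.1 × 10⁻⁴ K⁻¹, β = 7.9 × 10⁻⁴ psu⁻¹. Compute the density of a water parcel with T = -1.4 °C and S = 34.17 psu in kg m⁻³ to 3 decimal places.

T − T₀ = -0.7 K, S − S₀ = +2.72 psu.
Bracket = 1 − α·(-0.7) + β·(+2.72) = 1 + (2.2258 × 10⁻³) = 1.0022258.
ρ = 1026 × 1.0022258 = 1028.284 kg m⁻³.

1028.284 kg m⁻³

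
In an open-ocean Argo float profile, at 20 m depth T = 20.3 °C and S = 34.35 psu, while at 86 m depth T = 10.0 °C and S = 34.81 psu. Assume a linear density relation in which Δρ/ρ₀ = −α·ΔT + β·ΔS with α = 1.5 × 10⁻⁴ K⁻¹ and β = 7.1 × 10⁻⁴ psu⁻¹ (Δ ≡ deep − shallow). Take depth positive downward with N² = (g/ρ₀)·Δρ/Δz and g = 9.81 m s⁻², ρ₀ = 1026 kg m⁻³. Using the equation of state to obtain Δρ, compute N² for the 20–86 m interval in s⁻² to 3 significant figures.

ΔT = -10.3 K, ΔS = +0.46 psu (deep − shallow).
Δρ/ρ₀ = −αΔT + βΔS = 1.545 × 10⁻³ + 3.266 × 10⁻⁴ = 1.8716 × 10⁻³, so Δρ ≈ 1.920 kg m⁻³.
N² = (g/ρ₀)·Δρ/Δz = g·(Δρ/ρ₀)/Δz = 9.81 × 1.8716 × 10⁻³ / 66 = 2.7819 × 10⁻⁴ s⁻² ≈ 2.78 × 10⁻⁴ s⁻².

2.78 × 10⁻⁴ s⁻²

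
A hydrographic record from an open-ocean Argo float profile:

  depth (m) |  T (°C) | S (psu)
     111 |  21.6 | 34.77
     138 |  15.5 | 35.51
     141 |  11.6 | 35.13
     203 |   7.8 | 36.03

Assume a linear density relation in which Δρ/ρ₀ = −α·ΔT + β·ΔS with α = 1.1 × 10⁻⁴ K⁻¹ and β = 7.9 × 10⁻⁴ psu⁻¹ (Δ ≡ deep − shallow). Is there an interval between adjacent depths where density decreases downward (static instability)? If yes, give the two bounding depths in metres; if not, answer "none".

Evaluate Δρ/ρ₀ = −αΔT + βΔS across each adjacent pair:
  111–138 m: −αΔT+βΔS = −(1.1 × 10⁻⁴)(-6.1)+(7.9 × 10⁻⁴)(+0.74) = 1.3 × 10⁻³ → stable
  138–141 m: −αΔT+βΔS = −(1.1 × 10⁻⁴)(-3.9)+(7.9 × 10⁻⁴)(-0.38) = 1.3 × 10⁻⁴ → stable
  141–203 m: −αΔT+βΔS = −(1.1 × 10⁻⁴)(-3.8)+(7.9 × 10⁻⁴)(+0.90) = 1.1 × 10⁻³ → stable
Every interval has Δρ > 0: the column is stably stratified throughout.

none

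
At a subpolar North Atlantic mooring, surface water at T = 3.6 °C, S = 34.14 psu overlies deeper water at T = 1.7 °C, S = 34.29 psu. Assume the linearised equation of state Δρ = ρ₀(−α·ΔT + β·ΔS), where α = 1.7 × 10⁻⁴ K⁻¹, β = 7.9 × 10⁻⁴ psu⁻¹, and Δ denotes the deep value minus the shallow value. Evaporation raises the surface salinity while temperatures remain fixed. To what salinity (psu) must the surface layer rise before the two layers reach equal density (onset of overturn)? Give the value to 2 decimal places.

Neutral buoyancy requires −α(T_deep − T_surf) + β(S_deep − S_surf′) = 0.
S_surf′ = S_deep − (α/β)·ΔT = 34.29 − (1.7 × 10⁻⁴/7.9 × 10⁻⁴)·(-1.9) = 34.6989 psu.
Increase required: 34.6989 − 34.14 = 0.5589 psu.

34.70 psu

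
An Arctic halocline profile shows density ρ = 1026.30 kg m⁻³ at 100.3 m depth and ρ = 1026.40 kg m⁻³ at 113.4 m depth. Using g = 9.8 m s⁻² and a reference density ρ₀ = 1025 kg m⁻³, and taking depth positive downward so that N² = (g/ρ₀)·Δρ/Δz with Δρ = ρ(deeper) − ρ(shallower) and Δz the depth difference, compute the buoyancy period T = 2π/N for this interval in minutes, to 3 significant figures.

12.3 min

Δρ = 1026.40 − 1026.30 = 0.10 kg m⁻³ over Δz = 113.4 − 100.3 = 13.1 m.
N² = (9.8/1025) × (0.10/13.1) = 7.2985 × 10⁻⁵ s⁻².
N = √(7.2985 × 10⁻⁵) = 8.5431 × 10⁻³ rad s⁻¹, so T = 2π/N = 735.47 s = 12.258 min ≈ 12.3 min.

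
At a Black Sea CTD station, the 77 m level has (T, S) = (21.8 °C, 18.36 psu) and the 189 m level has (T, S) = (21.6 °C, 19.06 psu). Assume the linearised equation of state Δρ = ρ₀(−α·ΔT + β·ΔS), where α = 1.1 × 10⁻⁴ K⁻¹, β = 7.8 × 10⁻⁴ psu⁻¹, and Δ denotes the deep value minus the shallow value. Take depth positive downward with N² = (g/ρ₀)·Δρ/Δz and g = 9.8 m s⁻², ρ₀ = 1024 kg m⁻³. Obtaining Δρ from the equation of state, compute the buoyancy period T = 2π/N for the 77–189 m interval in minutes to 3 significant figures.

14.9 min

ΔT = -0.2 K, ΔS = +0.70 psu (deep − shallow).
Δρ/ρ₀ = −αΔT + βΔS = 2.20 × 10⁻⁵ + 5.46 × 10⁻⁴ = 5.68 × 10⁻⁴, so Δρ ≈ 0.5816 kg m⁻³.
N² = (g/ρ₀)·Δρ/Δz = g·(Δρ/ρ₀)/Δz = 9.8 × 5.68 × 10⁻⁴ / 112 = 4.9700 × 10⁻⁵ s⁻².
N = √(4.9700 × 10⁻⁵) = 7.0498 × 10⁻³ rad s⁻¹ → T = 2π/N = 891.26 s = 14.854 min ≈ 14.9 min.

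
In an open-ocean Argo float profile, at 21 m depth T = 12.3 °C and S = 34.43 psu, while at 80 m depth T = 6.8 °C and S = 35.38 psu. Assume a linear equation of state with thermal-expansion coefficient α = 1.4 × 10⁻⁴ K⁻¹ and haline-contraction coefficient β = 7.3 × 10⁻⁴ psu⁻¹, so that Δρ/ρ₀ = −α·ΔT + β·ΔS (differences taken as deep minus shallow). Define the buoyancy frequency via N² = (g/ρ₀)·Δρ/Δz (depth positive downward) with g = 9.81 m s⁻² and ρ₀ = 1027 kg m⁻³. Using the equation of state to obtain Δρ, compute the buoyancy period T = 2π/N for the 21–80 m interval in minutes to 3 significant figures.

6.71 min

ΔT = -5.5 K, ΔS = +0.95 psu (deep − shallow).
Δρ/ρ₀ = −αΔT + βΔS = 7.70 × 10⁻⁴ + 6.935 × 10⁻⁴ = 1.4635 × 10⁻³, so Δρ ≈ 1.503 kg m⁻³.
N² = (g/ρ₀)·Δρ/Δz = g·(Δρ/ρ₀)/Δz = 9.81 × 1.4635 × 10⁻³ / 59 = 2.4334 × 10⁻⁴ s⁻².
N = √(2.4334 × 10⁻⁴) = 0.015599 rad s⁻¹ → T = 2π/N = 402.79 s = 6.7132 min ≈ 6.71 min.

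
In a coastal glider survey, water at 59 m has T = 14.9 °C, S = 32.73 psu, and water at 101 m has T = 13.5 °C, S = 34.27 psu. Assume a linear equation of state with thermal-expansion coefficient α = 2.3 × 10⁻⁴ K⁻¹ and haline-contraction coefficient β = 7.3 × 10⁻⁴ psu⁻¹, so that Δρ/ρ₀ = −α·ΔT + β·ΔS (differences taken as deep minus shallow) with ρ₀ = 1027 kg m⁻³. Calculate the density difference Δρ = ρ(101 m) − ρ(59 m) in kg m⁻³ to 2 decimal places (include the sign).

ΔT = -1.4 K, ΔS = +1.54 psu (deep − shallow).
Δρ/ρ₀ = −(2.3 × 10⁻⁴)(-1.4) + (7.3 × 10⁻⁴)(+1.54) = 1.4462 × 10⁻³.
Δρ = 1027 × (1.4462 × 10⁻³) = +1.49 kg m⁻³.
Positive Δρ: denser below, stable.

+1.49 kg m⁻³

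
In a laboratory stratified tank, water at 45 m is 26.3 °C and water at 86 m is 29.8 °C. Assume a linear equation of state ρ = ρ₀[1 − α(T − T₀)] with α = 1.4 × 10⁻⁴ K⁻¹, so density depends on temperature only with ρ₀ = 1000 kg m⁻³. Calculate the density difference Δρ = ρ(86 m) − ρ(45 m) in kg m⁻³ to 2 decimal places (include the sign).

-0.49 kg m⁻³

ΔT = +3.5 K, Δρ/ρ₀ = −αΔT = -4.90 × 10⁻⁴.
Δρ = 1000 × (-4.90 × 10⁻⁴) = -0.49 kg m⁻³.
Negative Δρ: lighter below, statically unstable.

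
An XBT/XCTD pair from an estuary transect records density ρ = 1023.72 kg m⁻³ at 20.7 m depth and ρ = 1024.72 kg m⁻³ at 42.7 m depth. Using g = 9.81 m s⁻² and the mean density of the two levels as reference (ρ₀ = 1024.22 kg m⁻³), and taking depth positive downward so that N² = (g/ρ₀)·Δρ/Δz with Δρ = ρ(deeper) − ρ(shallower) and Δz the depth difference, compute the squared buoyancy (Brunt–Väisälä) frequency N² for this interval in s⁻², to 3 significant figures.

4.35 × 10⁻⁴ s⁻²

Δρ = 1024.72 − 1023.72 = 1.00 kg m⁻³ over Δz = 42.7 − 20.7 = 22 m.
N² = (9.81/1024.22) × (1.00/22) = 4.3536 × 10⁻⁴ s⁻² ≈ 4.35 × 10⁻⁴ s⁻².
A positive N² confirms static stability across the interval.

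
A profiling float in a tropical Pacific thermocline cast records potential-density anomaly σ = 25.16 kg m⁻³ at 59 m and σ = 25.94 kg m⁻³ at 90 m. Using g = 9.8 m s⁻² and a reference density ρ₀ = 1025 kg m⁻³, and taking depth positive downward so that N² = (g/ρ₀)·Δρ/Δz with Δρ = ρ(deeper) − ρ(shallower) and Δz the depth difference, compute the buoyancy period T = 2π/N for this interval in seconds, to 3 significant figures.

Δρ = 1025.94 − 1025.16 = 0.78 kg m⁻³ over Δz = 90 − 59 = 31 m.
N² = (9.8/1025) × (0.78/31) = 2.4057 × 10⁻⁴ s⁻².
N = √(2.4057 × 10⁻⁴) = 0.015510 rad s⁻¹, so T = 2π/N = 405.11 s ≈ 405 s.
Since Δρ > 0 the layer is stably stratified.

405 s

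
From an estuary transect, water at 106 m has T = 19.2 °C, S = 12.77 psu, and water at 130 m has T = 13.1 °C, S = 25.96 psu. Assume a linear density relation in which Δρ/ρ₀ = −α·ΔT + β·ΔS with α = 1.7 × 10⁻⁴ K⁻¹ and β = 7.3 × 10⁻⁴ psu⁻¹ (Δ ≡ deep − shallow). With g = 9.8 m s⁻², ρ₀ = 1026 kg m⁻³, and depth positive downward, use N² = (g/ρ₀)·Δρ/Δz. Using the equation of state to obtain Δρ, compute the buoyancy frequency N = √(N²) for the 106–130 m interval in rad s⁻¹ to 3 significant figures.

ΔT = -6.1 K, ΔS = +13.19 psu (deep − shallow).
Δρ/ρ₀ = −αΔT + βΔS = 1.037 × 10⁻³ + 9.6287 × 10⁻³ = 0.0106657, so Δρ ≈ 10.94 kg m⁻³.
N² = (g/ρ₀)·Δρ/Δz = g·(Δρ/ρ₀)/Δz = 9.8 × 0.0106657 / 24 = 4.3552 × 10⁻³ s⁻².
N = √(4.3552 × 10⁻³) = 0.065994 rad s⁻¹ ≈ 0.0660 rad s⁻¹.

0.0660 rad s⁻¹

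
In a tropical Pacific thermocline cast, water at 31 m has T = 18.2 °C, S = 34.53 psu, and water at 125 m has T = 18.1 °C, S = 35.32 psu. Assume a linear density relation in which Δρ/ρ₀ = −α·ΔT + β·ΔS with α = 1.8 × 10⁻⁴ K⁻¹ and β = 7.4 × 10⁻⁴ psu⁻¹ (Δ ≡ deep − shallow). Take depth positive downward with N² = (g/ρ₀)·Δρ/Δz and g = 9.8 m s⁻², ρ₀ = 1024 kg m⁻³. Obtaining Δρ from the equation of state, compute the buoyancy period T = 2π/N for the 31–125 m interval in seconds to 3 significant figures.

793 s

ΔT = -0.1 K, ΔS = +0.79 psu (deep − shallow).
Δρ/ρ₀ = −αΔT + βΔS = 1.80 × 10⁻⁵ + 5.846 × 10⁻⁴ = 6.026 × 10⁻⁴, so Δρ ≈ 0.6171 kg m⁻³.
N² = (g/ρ₀)·Δρ/Δz = g·(Δρ/ρ₀)/Δz = 9.8 × 6.026 × 10⁻⁴ / 94 = 6.2824 × 10⁻⁵ s⁻².
N = √(6.2824 × 10⁻⁵) = 7.9262 × 10⁻³ rad s⁻¹ → T = 2π/N = 792.71 s ≈ 793 s.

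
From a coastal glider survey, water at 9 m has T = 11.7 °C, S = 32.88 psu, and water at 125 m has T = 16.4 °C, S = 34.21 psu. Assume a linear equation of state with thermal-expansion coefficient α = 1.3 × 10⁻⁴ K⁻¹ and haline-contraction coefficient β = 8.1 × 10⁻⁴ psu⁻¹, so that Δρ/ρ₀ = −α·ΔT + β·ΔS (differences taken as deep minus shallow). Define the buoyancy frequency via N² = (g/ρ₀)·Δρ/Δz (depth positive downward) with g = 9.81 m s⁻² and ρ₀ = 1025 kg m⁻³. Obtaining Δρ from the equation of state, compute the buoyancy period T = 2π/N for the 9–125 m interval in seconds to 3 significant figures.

1.00 × 10³ s

ΔT = +4.7 K, ΔS = +1.33 psu (deep − shallow).
Δρ/ρ₀ = −αΔT + βΔS = -6.11 × 10⁻⁴ + 1.0773 × 10⁻³ = 4.663 × 10⁻⁴, so Δρ ≈ 0.4780 kg m⁻³.
N² = (g/ρ₀)·Δρ/Δz = g·(Δρ/ρ₀)/Δz = 9.81 × 4.663 × 10⁻⁴ / 116 = 3.9435 × 10⁻⁵ s⁻².
N = √(3.9435 × 10⁻⁵) = 6.2797 × 10⁻³ rad s⁻¹ → T = 2π/N = 1.0006 × 10³ s ≈ 1.00 × 10³ s.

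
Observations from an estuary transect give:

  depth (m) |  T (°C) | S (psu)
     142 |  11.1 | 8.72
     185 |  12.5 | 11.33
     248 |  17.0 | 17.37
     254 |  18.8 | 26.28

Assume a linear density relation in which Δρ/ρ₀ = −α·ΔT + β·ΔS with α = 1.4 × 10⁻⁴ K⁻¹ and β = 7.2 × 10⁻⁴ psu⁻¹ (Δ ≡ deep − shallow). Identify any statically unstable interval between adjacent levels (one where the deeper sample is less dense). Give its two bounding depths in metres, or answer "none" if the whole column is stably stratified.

none

Evaluate Δρ/ρ₀ = −αΔT + βΔS across each adjacent pair:
  142–185 m: −αΔT+βΔS = −(1.4 × 10⁻⁴)(+1.4)+(7.2 × 10⁻⁴)(+2.61) = 1.7 × 10⁻³ → stable
  185–248 m: −αΔT+βΔS = −(1.4 × 10⁻⁴)(+4.5)+(7.2 × 10⁻⁴)(+6.04) = 3.7 × 10⁻³ → stable
  248–254 m: −αΔT+βΔS = −(1.4 × 10⁻⁴)(+1.8)+(7.2 × 10⁻⁴)(+8.91) = 6.2 × 10⁻³ → stable
Every interval has Δρ > 0: the column is stably stratified throughout.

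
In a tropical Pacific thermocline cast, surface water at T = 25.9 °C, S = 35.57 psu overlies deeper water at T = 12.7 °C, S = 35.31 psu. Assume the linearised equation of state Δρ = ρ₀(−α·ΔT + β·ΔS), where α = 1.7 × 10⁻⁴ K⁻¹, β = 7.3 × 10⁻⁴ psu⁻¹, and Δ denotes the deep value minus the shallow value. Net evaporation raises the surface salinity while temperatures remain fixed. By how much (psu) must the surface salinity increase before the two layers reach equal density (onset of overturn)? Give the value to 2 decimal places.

2.81 psu

Neutral buoyancy requires −α(T_deep − T_surf) + β(S_deep − S_surf′) = 0.
S_surf′ = S_deep − (α/β)·ΔT = 35.31 − (1.7 × 10⁻⁴/7.3 × 10⁻⁴)·(-13.2) = 38.3840 psu.
Increase required: 38.3840 − 35.57 = 2.8140 psu.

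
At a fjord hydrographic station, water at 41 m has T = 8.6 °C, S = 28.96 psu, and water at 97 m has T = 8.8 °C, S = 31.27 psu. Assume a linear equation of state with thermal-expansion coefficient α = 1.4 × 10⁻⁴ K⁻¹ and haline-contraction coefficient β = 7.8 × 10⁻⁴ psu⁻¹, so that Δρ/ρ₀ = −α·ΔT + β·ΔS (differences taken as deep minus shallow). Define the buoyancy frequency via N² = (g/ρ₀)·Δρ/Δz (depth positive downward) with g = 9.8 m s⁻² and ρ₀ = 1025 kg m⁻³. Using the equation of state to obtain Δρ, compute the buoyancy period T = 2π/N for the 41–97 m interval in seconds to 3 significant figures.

ΔT = +0.2 K, ΔS = +2.31 psu (deep − shallow).
Δρ/ρ₀ = −αΔT + βΔS = -2.80 × 10⁻⁵ + 1.8018 × 10⁻³ = 1.7738 × 10⁻³, so Δρ ≈ 1.818 kg m⁻³.
N² = (g/ρ₀)·Δρ/Δz = g·(Δρ/ρ₀)/Δz = 9.8 × 1.7738 × 10⁻³ / 56 = 3.1042 × 10⁻⁴ s⁻².
N = √(3.1042 × 10⁻⁴) = 0.017619 rad s⁻¹ → T = 2π/N = 356.61 s ≈ 357 s.

357 s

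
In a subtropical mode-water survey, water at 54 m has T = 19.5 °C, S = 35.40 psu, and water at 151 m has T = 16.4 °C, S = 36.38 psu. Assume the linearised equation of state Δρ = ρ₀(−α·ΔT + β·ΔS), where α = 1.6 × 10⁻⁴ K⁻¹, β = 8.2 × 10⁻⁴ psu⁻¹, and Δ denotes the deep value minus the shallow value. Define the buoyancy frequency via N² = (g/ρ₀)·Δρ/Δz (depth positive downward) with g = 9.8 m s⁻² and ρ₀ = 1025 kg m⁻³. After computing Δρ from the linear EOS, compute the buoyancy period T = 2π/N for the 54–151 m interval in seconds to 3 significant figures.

548 s

ΔT = -3.1 K, ΔS = +0.98 psu (deep − shallow).
Δρ/ρ₀ = −αΔT + βΔS = 4.96 × 10⁻⁴ + 8.036 × 10⁻⁴ = 1.2996 × 10⁻³, so Δρ ≈ 1.332 kg m⁻³.
N² = (g/ρ₀)·Δρ/Δz = g·(Δρ/ρ₀)/Δz = 9.8 × 1.2996 × 10⁻³ / 97 = 1.3130 × 10⁻⁴ s⁻².
N = √(1.3130 × 10⁻⁴) = 0.011459 rad s⁻¹ → T = 2π/N = 548.32 s ≈ 548 s.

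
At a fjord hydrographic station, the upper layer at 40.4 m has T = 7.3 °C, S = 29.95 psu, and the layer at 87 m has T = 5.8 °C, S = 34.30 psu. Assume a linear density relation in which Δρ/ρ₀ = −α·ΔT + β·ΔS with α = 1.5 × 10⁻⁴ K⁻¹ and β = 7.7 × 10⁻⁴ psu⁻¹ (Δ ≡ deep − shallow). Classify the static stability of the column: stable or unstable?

ΔT = 5.8 − 7.3 = -1.5 K and ΔS = 34.30 − 29.95 = +4.35 psu (deep − shallow).
−αΔT = 2.25 × 10⁻⁴; βΔS = 3.3495 × 10⁻³; sum Δρ/ρ₀ = 3.5745 × 10⁻³.
Δρ/ρ₀ > 0, so Δρ > 0: deeper water is denser → statically stable.

stable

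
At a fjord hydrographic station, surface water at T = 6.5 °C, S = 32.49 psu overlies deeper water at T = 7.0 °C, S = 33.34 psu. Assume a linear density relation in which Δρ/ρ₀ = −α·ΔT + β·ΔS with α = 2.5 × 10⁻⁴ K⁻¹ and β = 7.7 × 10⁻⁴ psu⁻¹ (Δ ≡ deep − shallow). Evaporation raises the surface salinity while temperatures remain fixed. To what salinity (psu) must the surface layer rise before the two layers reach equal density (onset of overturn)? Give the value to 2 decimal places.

Neutral buoyancy requires −α(T_deep − T_surf) + β(S_deep − S_surf′) = 0.
S_surf′ = S_deep − (α/β)·ΔT = 33.34 − (2.5 × 10⁻⁴/7.7 × 10⁻⁴)·(+0.5) = 33.1777 psu.
Increase required: 33.1777 − 32.49 = 0.6877 psu.

33.18 psu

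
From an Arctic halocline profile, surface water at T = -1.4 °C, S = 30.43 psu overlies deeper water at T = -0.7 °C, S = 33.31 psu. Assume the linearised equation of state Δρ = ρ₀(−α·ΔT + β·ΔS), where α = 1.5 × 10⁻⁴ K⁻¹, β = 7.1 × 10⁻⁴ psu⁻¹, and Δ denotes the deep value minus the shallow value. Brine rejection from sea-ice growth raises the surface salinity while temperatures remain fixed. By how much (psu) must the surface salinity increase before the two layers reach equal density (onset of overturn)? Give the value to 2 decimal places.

Neutral buoyancy requires −α(T_deep − T_surf) + β(S_deep − S_surf′) = 0.
S_surf′ = S_deep − (α/β)·ΔT = 33.31 − (1.5 × 10⁻⁴/7.1 × 10⁻⁴)·(+0.7) = 33.1621 psu.
Increase required: 33.1621 − 30.43 = 2.7321 psu.

2.73 psu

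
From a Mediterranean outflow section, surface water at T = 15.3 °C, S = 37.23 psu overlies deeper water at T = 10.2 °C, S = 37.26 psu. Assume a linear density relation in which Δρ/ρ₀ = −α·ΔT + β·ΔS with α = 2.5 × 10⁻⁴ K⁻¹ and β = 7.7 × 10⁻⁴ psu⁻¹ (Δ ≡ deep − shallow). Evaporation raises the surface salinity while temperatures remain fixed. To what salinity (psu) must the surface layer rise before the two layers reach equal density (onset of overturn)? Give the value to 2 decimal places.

38.92 psu

Neutral buoyancy requires −α(T_deep − T_surf) + β(S_deep − S_surf′) = 0.
S_surf′ = S_deep − (α/β)·ΔT = 37.26 − (2.5 × 10⁻⁴/7.7 × 10⁻⁴)·(-5.1) = 38.9158 psu.
Increase required: 38.9158 − 37.23 = 1.6858 psu.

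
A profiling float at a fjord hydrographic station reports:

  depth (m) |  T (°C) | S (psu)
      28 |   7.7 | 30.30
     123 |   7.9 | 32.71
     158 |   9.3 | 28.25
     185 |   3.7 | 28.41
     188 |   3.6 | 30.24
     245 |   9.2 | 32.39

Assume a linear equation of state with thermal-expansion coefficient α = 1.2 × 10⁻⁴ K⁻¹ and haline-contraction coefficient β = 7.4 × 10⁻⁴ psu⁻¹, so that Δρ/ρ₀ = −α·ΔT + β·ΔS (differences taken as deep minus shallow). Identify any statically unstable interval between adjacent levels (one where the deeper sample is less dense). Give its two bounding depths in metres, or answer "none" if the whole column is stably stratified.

123–158 m

Evaluate Δρ/ρ₀ = −αΔT + βΔS across each adjacent pair:
  28–123 m: −αΔT+βΔS = −(1.2 × 10⁻⁴)(+0.2)+(7.4 × 10⁻⁴)(+2.41) = 1.8 × 10⁻³ → stable
  123–158 m: −αΔT+βΔS = −(1.2 × 10⁻⁴)(+1.4)+(7.4 × 10⁻⁴)(-4.46) = -3.5 × 10⁻³ → UNSTABLE
  158–185 m: −αΔT+βΔS = −(1.2 × 10⁻⁴)(-5.6)+(7.4 × 10⁻⁴)(+0.16) = 7.9 × 10⁻⁴ → stable
  185–188 m: −αΔT+βΔS = −(1.2 × 10⁻⁴)(-0.1)+(7.4 × 10⁻⁴)(+1.83) = 1.4 × 10⁻³ → stable
  188–245 m: −αΔT+βΔS = −(1.2 × 10⁻⁴)(+5.6)+(7.4 × 10⁻⁴)(+2.15) = 9.2 × 10⁻⁴ → stable
The 123–158 m interval has Δρ < 0: lighter water underlies denser water.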